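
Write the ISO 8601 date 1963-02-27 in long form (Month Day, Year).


ISO 1963-02-27 parses as year=1963, month=02, day=27
Month 2 -> February

February 27, 1963


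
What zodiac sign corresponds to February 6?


Date: February 6
Conventional tropical zodiac dates: Aquarius from January 20 onward; Pisces starts February 19
February 6 falls within the Aquarius range

Aquarius


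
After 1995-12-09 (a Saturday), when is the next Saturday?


Current: Saturday
Target: Saturday
Days ahead: 7

Next Saturday: 1995-12-16


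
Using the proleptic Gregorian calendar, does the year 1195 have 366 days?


Gregorian leap year rule: divisible by 4, but not by 100, unless also by 400.
1195 is not divisible by 4 -> not a leap year

No


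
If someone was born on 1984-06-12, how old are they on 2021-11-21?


Birth: 1984-06-12
Reference: 2021-11-21
Year difference: 2021 - 1984 = 37

37 years old


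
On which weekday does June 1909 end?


June 1909 has 30 days
Anchor: Jan 1, 1909. With p = 1909 - 1 = 1908: (p + p//4 - p//100 + p//400) mod 7 = (1908 + 477 - 19 + 4) mod 7 = 2370 mod 7 = 4 -> Friday (Mon=0 ... Sun=6)
Days before June (Jan-May): 151; June 1 index = (4 + 151) mod 7 = 1 -> Tuesday
Last day offset: 30 - 1 = 29 days
Weekday index = (1 + 29) mod 7 = 2

Wednesday, June 30


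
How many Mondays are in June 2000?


June 2000 has 30 days
Anchor: Jan 1, 2000. With p = 2000 - 1 = 1999: (p + p//4 - p//100 + p//400) mod 7 = (1999 + 499 - 19 + 4) mod 7 = 2483 mod 7 = 5 -> Saturday (Mon=0 ... Sun=6)
Days before June (Jan-May): 152; June 1 index = (5 + 152) mod 7 = 3 -> Thursday
First Monday is June 5
Mondays: 5, 12, 19, 26

4 Mondays


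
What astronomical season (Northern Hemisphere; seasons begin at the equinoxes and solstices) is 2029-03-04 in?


Date: March 4
Astronomical Winter (approx.; exact equinox/solstice day varies by year): December 21 to March 19
March 4 falls within the Winter window

Winter


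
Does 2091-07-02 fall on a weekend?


Anchor: Jan 1, 2091. With p = 2091 - 1 = 2090: (p + p//4 - p//100 + p//400) mod 7 = (2090 + 522 - 20 + 5) mod 7 = 2597 mod 7 = 0 -> Monday (Mon=0 ... Sun=6)
Day of year: 183; offset = 182
Weekday index = (0 + 182) mod 7 = 0 -> Monday
Weekend days: Saturday, Sunday

No


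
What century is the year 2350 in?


Century = (year - 1) // 100 + 1
= (2350 - 1) // 100 + 1
= 2349 // 100 + 1
= 23 + 1

24th century


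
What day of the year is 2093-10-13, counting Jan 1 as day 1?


Date: October 13, 2093
Days in months 1 through 9: 273
Plus 13 days in October

Day of year: 286


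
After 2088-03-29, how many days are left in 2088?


Day of year: 89 of 366
Remaining = 366 - 89

277 days


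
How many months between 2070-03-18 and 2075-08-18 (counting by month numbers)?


From March 2070 to August 2075
5 years * 12 = 60 months, plus 5 months = 65

65 months


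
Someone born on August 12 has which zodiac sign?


Date: August 12
Conventional tropical zodiac dates: Leo from July 23 onward; Virgo starts August 23
August 12 falls within the Leo range

Leo


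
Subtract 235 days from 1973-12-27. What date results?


Start: 1973-12-27, subtract 235 days
Back 27 days from December 27 reaches November 30, 1973 -> 208 left
November 1973 has 30 days -> back to October 31, 1973 -> 178 left
October 1973 has 31 days -> back to September 30, 1973 -> 147 left
September 1973 has 30 days -> back to August 31, 1973 -> 117 left
August 1973 has 31 days -> back to July 31, 1973 -> 86 left
July 1973 has 31 days -> back to June 30, 1973 -> 55 left
June 1973 has 30 days -> back to May 31, 1973 -> 25 left
May 1973: 31 - 25 = 6 -> lands on May 6

Result: 1973-05-06


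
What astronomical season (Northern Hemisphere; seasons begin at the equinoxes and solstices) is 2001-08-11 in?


Date: August 11
Astronomical Summer (approx.; exact equinox/solstice day varies by year): June 21 to September 21
August 11 falls within the Summer window

Summer


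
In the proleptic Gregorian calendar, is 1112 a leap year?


Gregorian leap year rule: divisible by 4, but not by 100, unless also by 400.
1112 is divisible by 4 but not 100 -> leap year

Yes


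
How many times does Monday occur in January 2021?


January 2021 has 31 days
Anchor: Jan 1, 2021. With p = 2021 - 1 = 2020: (p + p//4 - p//100 + p//400) mod 7 = (2020 + 505 - 20 + 5) mod 7 = 2510 mod 7 = 4 -> Friday (Mon=0 ... Sun=6)
January 1 is the anchor itself -> Friday
First Monday is January 4
Mondays: 4, 11, 18, 25

4 Mondays


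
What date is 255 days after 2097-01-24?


Start: 2097-01-24, add 255 days
January 2097 has 31 days: 31 - 24 = 7 days to January 31 -> 248 left
February 2097 has 28 days -> 220 left
March 2097 has 31 days -> 189 left
April 2097 has 30 days -> 159 left
May 2097 has 31 days -> 128 left
June 2097 has 30 days -> 98 left
July 2097 has 31 days -> 67 left
August 2097 has 31 days -> 36 left
September 2097 has 30 days -> 6 left
October 2097: 6 <= 31 -> lands on October 6

Result: 2097-10-06


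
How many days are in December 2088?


December 2088

31 days


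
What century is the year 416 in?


Century = (year - 1) // 100 + 1
= (416 - 1) // 100 + 1
= 415 // 100 + 1
= 4 + 1

5th century


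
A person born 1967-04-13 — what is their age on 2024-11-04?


Birth: 1967-04-13
Reference: 2024-11-04
Year difference: 2024 - 1967 = 57

57 years old


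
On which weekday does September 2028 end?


September 2028 has 30 days
Anchor: Jan 1, 2028. With p = 2028 - 1 = 2027: (p + p//4 - p//100 + p//400) mod 7 = (2027 + 506 - 20 + 5) mod 7 = 2518 mod 7 = 5 -> Saturday (Mon=0 ... Sun=6)
Days before September (Jan-Aug): 244; September 1 index = (5 + 244) mod 7 = 4 -> Friday
Last day offset: 30 - 1 = 29 days
Weekday index = (4 + 29) mod 7 = 5

Saturday, September 30


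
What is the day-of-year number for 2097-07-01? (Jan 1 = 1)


Date: July 1, 2097
Days in months 1 through 6: 181
Plus 1 days in July

Day of year: 182


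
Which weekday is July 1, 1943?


Target: July 1, 1943
Anchor: Jan 1, 1943. With p = 1943 - 1 = 1942: (p + p//4 - p//100 + p//400) mod 7 = (1942 + 485 - 19 + 4) mod 7 = 2412 mod 7 = 4 -> Friday (Mon=0 ... Sun=6)
Days before July (Jan-Jun): 181 days
Weekday index = (4 + 181) mod 7 = 3

Thursday


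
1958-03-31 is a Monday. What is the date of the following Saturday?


Current: Monday
Target: Saturday
Days ahead: 5

Next Saturday: 1958-04-05


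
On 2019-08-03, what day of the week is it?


Date: August 3, 2019
Anchor: Jan 1, 2019. With p = 2019 - 1 = 2018: (p + p//4 - p//100 + p//400) mod 7 = (2018 + 504 - 20 + 5) mod 7 = 2507 mod 7 = 1 -> Tuesday (Mon=0 ... Sun=6)
Days before August (Jan-Jul): 212; offset = 212 + 3 - 1 = 214
Weekday index = (1 + 214) mod 7 = 5

Day of the week: Saturday


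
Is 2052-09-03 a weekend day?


Anchor: Jan 1, 2052. With p = 2052 - 1 = 2051: (p + p//4 - p//100 + p//400) mod 7 = (2051 + 512 - 20 + 5) mod 7 = 2548 mod 7 = 0 -> Monday (Mon=0 ... Sun=6)
Day of year: 247; offset = 246
Weekday index = (0 + 246) mod 7 = 1 -> Tuesday
Weekend days: Saturday, Sunday

No


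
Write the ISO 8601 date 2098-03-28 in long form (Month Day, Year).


ISO 2098-03-28 parses as year=2098, month=03, day=28
Month 3 -> March

March 28, 2098


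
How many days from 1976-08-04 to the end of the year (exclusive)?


Day of year: 217 of 366
Remaining = 366 - 217

149 days


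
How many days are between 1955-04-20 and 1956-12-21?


From 1955-04-20 to 1956-12-21
1955-04-20: days before April = 31 + 28 + 31 = 90 (1955 is not a leap year); day of year = 90 + 20 = 110
1956-12-21: days before December = 31 + 29 + 31 + 30 + 31 + 30 + 31 + 31 + 30 + 31 + 30 = 335 (1956 is a leap year); day of year = 335 + 21 = 356
Rest of 1955: 365 - 110 = 255
Total = 255 + 356 = 611

611 days


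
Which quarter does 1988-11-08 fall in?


Month: November (month 11)
Q1: Jan-Mar, Q2: Apr-Jun, Q3: Jul-Sep, Q4: Oct-Dec

Q4


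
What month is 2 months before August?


August is month 8
8 - 2 = 6

June


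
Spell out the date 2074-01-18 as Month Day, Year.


ISO 2074-01-18 parses as year=2074, month=01, day=18
Month 1 -> January

January 18, 2074


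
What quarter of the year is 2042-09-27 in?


Month: September (month 9)
Q1: Jan-Mar, Q2: Apr-Jun, Q3: Jul-Sep, Q4: Oct-Dec

Q3


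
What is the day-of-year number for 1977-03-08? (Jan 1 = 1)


Date: March 8, 1977
Days in months 1 through 2: 59
Plus 8 days in March

Day of year: 67


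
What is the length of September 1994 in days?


September 1994

30 days


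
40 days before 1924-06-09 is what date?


Start: 1924-06-09, subtract 40 days
Back 9 days from June 9 reaches May 31, 1924 -> 31 left
May 1924 has 31 days -> back to April 30, 1924 -> 0 left
April 1924: 30 - 0 = 30 -> lands on April 30

Result: 1924-04-30


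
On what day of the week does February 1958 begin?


Target: February 1, 1958
Anchor: Jan 1, 1958. With p = 1958 - 1 = 1957: (p + p//4 - p//100 + p//400) mod 7 = (1957 + 489 - 19 + 4) mod 7 = 2431 mod 7 = 2 -> Wednesday (Mon=0 ... Sun=6)
Days before February (Jan): 31 days
Weekday index = (2 + 31) mod 7 = 5

Saturday


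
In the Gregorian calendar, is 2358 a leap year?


Gregorian leap year rule: divisible by 4, but not by 100, unless also by 400.
2358 is not divisible by 4 -> not a leap year

No


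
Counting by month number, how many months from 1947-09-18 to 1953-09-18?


From September 1947 to September 1953
6 years * 12 = 72 months = 72

72 months


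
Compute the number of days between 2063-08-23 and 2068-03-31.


From 2063-08-23 to 2068-03-31
2063-08-23: days before August = 31 + 28 + 31 + 30 + 31 + 30 + 31 = 212 (2063 is not a leap year); day of year = 212 + 23 = 235
2068-03-31: days before March = 31 + 29 = 60 (2068 is a leap year); day of year = 60 + 31 = 91
Rest of 2063: 365 - 235 = 130
Full years 2064 (366), 2065 (365), 2066 (365), 2067 (365): 1461
Total = 130 + 1461 + 91 = 1682

1682 days


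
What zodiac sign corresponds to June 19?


Date: June 19
Conventional tropical zodiac dates: Gemini from May 21 onward; Cancer starts June 21
June 19 falls within the Gemini range

Gemini


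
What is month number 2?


Month 2 of 12

February


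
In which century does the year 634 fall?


Century = (year - 1) // 100 + 1
= (634 - 1) // 100 + 1
= 633 // 100 + 1
= 6 + 1

7th century


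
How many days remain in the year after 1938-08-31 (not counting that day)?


Day of year: 243 of 365
Remaining = 365 - 243

122 days


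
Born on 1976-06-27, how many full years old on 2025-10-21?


Birth: 1976-06-27
Reference: 2025-10-21
Year difference: 2025 - 1976 = 49

49 years old


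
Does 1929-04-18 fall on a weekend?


Anchor: Jan 1, 1929. With p = 1929 - 1 = 1928: (p + p//4 - p//100 + p//400) mod 7 = (1928 + 482 - 19 + 4) mod 7 = 2395 mod 7 = 1 -> Tuesday (Mon=0 ... Sun=6)
Day of year: 108; offset = 107
Weekday index = (1 + 107) mod 7 = 3 -> Thursday
Weekend days: Saturday, Sunday

No


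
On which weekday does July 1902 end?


July 1902 has 31 days
Anchor: Jan 1, 1902. With p = 1902 - 1 = 1901: (p + p//4 - p//100 + p//400) mod 7 = (1901 + 475 - 19 + 4) mod 7 = 2361 mod 7 = 2 -> Wednesday (Mon=0 ... Sun=6)
Days before July (Jan-Jun): 181; July 1 index = (2 + 181) mod 7 = 1 -> Tuesday
Last day offset: 31 - 1 = 30 days
Weekday index = (1 + 30) mod 7 = 3

Thursday, July 31


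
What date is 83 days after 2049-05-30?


Start: 2049-05-30, add 83 days
May 2049 has 31 days: 31 - 30 = 1 day to May 31 -> 82 left
June 2049 has 30 days -> 52 left
July 2049 has 31 days -> 21 left
August 2049: 21 <= 31 -> lands on August 21

Result: 2049-08-21


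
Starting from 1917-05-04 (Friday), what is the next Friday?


Current: Friday
Target: Friday
Days ahead: 7

Next Friday: 1917-05-11


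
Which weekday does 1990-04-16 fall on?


Date: April 16, 1990
Anchor: Jan 1, 1990. With p = 1990 - 1 = 1989: (p + p//4 - p//100 + p//400) mod 7 = (1989 + 497 - 19 + 4) mod 7 = 2471 mod 7 = 0 -> Monday (Mon=0 ... Sun=6)
Days before April (Jan-Mar): 90; offset = 90 + 16 - 1 = 105
Weekday index = (0 + 105) mod 7 = 0

Day of the week: Monday


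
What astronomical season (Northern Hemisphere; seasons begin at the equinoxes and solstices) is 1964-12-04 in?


Date: December 4
Astronomical Autumn (approx.; exact equinox/solstice day varies by year): September 22 to December 20
December 4 falls within the Autumn window

Autumn


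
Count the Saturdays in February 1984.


February 1984 has 29 days
Anchor: Jan 1, 1984. With p = 1984 - 1 = 1983: (p + p//4 - p//100 + p//400) mod 7 = (1983 + 495 - 19 + 4) mod 7 = 2463 mod 7 = 6 -> Sunday (Mon=0 ... Sun=6)
Days before February (Jan): 31; February 1 index = (6 + 31) mod 7 = 2 -> Wednesday
First Saturday is February 4
Saturdays: 4, 11, 18, 25

4 Saturdays


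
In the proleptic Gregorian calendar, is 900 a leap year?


Gregorian leap year rule: divisible by 4, but not by 100, unless also by 400.
900 is divisible by 100 but not 400 -> not a leap year

No


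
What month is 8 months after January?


January is month 1
1 + 8 = 9

September


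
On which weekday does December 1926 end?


December 1926 has 31 days
Anchor: Jan 1, 1926. With p = 1926 - 1 = 1925: (p + p//4 - p//100 + p//400) mod 7 = (1925 + 481 - 19 + 4) mod 7 = 2391 mod 7 = 4 -> Friday (Mon=0 ... Sun=6)
Days before December (Jan-Nov): 334; December 1 index = (4 + 334) mod 7 = 2 -> Wednesday
Last day offset: 31 - 1 = 30 days
Weekday index = (2 + 30) mod 7 = 4

Friday, December 31


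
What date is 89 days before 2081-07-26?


Start: 2081-07-26, subtract 89 days
Back 26 days from July 26 reaches June 30, 2081 -> 63 left
June 2081 has 30 days -> back to May 31, 2081 -> 33 left
May 2081 has 31 days -> back to April 30, 2081 -> 2 left
April 2081: 30 - 2 = 28 -> lands on April 28

Result: 2081-04-28


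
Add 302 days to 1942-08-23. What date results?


Start: 1942-08-23, add 302 days
August 1942 has 31 days: 31 - 23 = 8 days to August 31 -> 294 left
September 1942 has 30 days -> 264 left
October 1942 has 31 days -> 233 left
November 1942 has 30 days -> 203 left
December 1942 has 31 days -> 172 left
January 1943 has 31 days -> 141 left
February 1943 has 28 days -> 113 left
March 1943 has 31 days -> 82 left
April 1943 has 30 days -> 52 left
May 1943 has 31 days -> 21 left
June 1943: 21 <= 30 -> lands on June 21

Result: 1943-06-21


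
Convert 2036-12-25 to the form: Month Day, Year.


ISO 2036-12-25 parses as year=2036, month=12, day=25
Month 12 -> December

December 25, 2036


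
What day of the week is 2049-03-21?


Date: March 21, 2049
Anchor: Jan 1, 2049. With p = 2049 - 1 = 2048: (p + p//4 - p//100 + p//400) mod 7 = (2048 + 512 - 20 + 5) mod 7 = 2545 mod 7 = 4 -> Friday (Mon=0 ... Sun=6)
Days before March (Jan-Feb): 59; offset = 59 + 21 - 1 = 79
Weekday index = (4 + 79) mod 7 = 6

Day of the week: Sunday


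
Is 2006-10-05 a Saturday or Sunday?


Anchor: Jan 1, 2006. With p = 2006 - 1 = 2005: (p + p//4 - p//100 + p//400) mod 7 = (2005 + 501 - 20 + 5) mod 7 = 2491 mod 7 = 6 -> Sunday (Mon=0 ... Sun=6)
Day of year: 278; offset = 277
Weekday index = (6 + 277) mod 7 = 3 -> Thursday
Weekend days: Saturday, Sunday

No


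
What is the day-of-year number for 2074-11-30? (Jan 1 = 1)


Date: November 30, 2074
Days in months 1 through 10: 304
Plus 30 days in November

Day of year: 334


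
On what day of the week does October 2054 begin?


Target: October 1, 2054
Anchor: Jan 1, 2054. With p = 2054 - 1 = 2053: (p + p//4 - p//100 + p//400) mod 7 = (2053 + 513 - 20 + 5) mod 7 = 2551 mod 7 = 3 -> Thursday (Mon=0 ... Sun=6)
Days before October (Jan-Sep): 273 days
Weekday index = (3 + 273) mod 7 = 3

Thursday


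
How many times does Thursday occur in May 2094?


May 2094 has 31 days
Anchor: Jan 1, 2094. With p = 2094 - 1 = 2093: (p + p//4 - p//100 + p//400) mod 7 = (2093 + 523 - 20 + 5) mod 7 = 2601 mod 7 = 4 -> Friday (Mon=0 ... Sun=6)
Days before May (Jan-Apr): 120; May 1 index = (4 + 120) mod 7 = 5 -> Saturday
First Thursday is May 6
Thursdays: 6, 13, 20, 27

4 Thursdays


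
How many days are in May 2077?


May 2077

31 days


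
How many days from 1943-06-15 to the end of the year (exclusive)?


Day of year: 166 of 365
Remaining = 365 - 166

199 days


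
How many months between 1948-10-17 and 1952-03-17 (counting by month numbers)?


From October 1948 to March 1952
4 years * 12 = 48 months, minus 7 months = 41

41 months


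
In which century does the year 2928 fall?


Century = (year - 1) // 100 + 1
= (2928 - 1) // 100 + 1
= 2927 // 100 + 1
= 29 + 1

30th century


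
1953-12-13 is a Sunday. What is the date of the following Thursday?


Current: Sunday
Target: Thursday
Days ahead: 4

Next Thursday: 1953-12-17


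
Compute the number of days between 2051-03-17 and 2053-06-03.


From 2051-03-17 to 2053-06-03
2051-03-17: days before March = 31 + 28 = 59 (2051 is not a leap year); day of year = 59 + 17 = 76
2053-06-03: days before June = 31 + 28 + 31 + 30 + 31 = 151 (2053 is not a leap year); day of year = 151 + 3 = 154
Rest of 2051: 365 - 76 = 289
Full years 2052 (366): 366
Total = 289 + 366 + 154 = 809

809 days


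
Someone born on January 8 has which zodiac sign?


Date: January 8
Conventional tropical zodiac dates: Capricorn from December 22 onward; Aquarius starts January 20
January 8 falls within the Capricorn range

Capricorn


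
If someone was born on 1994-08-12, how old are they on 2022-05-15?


Birth: 1994-08-12
Reference: 2022-05-15
Year difference: 2022 - 1994 = 28
Birthday not yet reached in 2022, subtract 1

27 years old


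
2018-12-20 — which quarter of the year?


Month: December (month 12)
Q1: Jan-Mar, Q2: Apr-Jun, Q3: Jul-Sep, Q4: Oct-Dec

Q4


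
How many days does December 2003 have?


December 2003

31 days


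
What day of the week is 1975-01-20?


Date: January 20, 1975
Anchor: Jan 1, 1975. With p = 1975 - 1 = 1974: (p + p//4 - p//100 + p//400) mod 7 = (1974 + 493 - 19 + 4) mod 7 = 2452 mod 7 = 2 -> Wednesday (Mon=0 ... Sun=6)
Days into year = 20 - 1 = 19
Weekday index = (2 + 19) mod 7 = 0

Day of the week: Monday


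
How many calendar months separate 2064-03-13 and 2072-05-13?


From March 2064 to May 2072
8 years * 12 = 96 months, plus 2 months = 98

98 months


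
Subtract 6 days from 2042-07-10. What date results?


Start: 2042-07-10, subtract 6 days
10 - 6 = 4 stays within July 2042

Result: 2042-07-04


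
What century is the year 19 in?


Century = (year - 1) // 100 + 1
= (19 - 1) // 100 + 1
= 18 // 100 + 1
= 0 + 1

1st century


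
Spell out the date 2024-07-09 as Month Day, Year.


ISO 2024-07-09 parses as year=2024, month=07, day=09
Month 7 -> July

July 9, 2024


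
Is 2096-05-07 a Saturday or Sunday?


Anchor: Jan 1, 2096. With p = 2096 - 1 = 2095: (p + p//4 - p//100 + p//400) mod 7 = (2095 + 523 - 20 + 5) mod 7 = 2603 mod 7 = 6 -> Sunday (Mon=0 ... Sun=6)
Day of year: 128; offset = 127
Weekday index = (6 + 127) mod 7 = 0 -> Monday
Weekend days: Saturday, Sunday

No


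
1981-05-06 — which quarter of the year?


Month: May (month 5)
Q1: Jan-Mar, Q2: Apr-Jun, Q3: Jul-Sep, Q4: Oct-Dec

Q2


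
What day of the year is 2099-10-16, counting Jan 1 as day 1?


Date: October 16, 2099
Days in months 1 through 9: 273
Plus 16 days in October

Day of year: 289


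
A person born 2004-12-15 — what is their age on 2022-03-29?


Birth: 2004-12-15
Reference: 2022-03-29
Year difference: 2022 - 2004 = 18
Birthday not yet reached in 2022, subtract 1

17 years old


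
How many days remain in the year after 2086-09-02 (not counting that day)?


Day of year: 245 of 365
Remaining = 365 - 245

120 days


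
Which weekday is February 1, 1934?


Target: February 1, 1934
Anchor: Jan 1, 1934. With p = 1934 - 1 = 1933: (p + p//4 - p//100 + p//400) mod 7 = (1933 + 483 - 19 + 4) mod 7 = 2401 mod 7 = 0 -> Monday (Mon=0 ... Sun=6)
Days before February (Jan): 31 days
Weekday index = (0 + 31) mod 7 = 3

Thursday


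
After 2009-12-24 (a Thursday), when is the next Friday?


Current: Thursday
Target: Friday
Days ahead: 1

Next Friday: 2009-12-25


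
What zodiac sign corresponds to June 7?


Date: June 7
Conventional tropical zodiac dates: Gemini from May 21 onward; Cancer starts June 21
June 7 falls within the Gemini range

Gemini


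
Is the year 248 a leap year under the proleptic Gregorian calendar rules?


Gregorian leap year rule: divisible by 4, but not by 100, unless also by 400.
248 is divisible by 4 but not 100 -> leap year

Yes


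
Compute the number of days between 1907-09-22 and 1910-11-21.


From 1907-09-22 to 1910-11-21
1907-09-22: days before September = 31 + 28 + 31 + 30 + 31 + 30 + 31 + 31 = 243 (1907 is not a leap year); day of year = 243 + 22 = 265
1910-11-21: days before November = 31 + 28 + 31 + 30 + 31 + 30 + 31 + 31 + 30 + 31 = 304 (1910 is not a leap year); day of year = 304 + 21 = 325
Rest of 1907: 365 - 265 = 100
Full years 1908 (366), 1909 (365): 731
Total = 100 + 731 + 325 = 1156

1156 days


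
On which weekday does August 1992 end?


August 1992 has 31 days
Anchor: Jan 1, 1992. With p = 1992 - 1 = 1991: (p + p//4 - p//100 + p//400) mod 7 = (1991 + 497 - 19 + 4) mod 7 = 2473 mod 7 = 2 -> Wednesday (Mon=0 ... Sun=6)
Days before August (Jan-Jul): 213; August 1 index = (2 + 213) mod 7 = 5 -> Saturday
Last day offset: 31 - 1 = 30 days
Weekday index = (5 + 30) mod 7 = 0

Monday, August 31


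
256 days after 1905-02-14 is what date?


Start: 1905-02-14, add 256 days
February 1905 has 28 days: 28 - 14 = 14 days to February 28 -> 242 left
March 1905 has 31 days -> 211 left
April 1905 has 30 days -> 181 left
May 1905 has 31 days -> 150 left
June 1905 has 30 days -> 120 left
July 1905 has 31 days -> 89 left
August 1905 has 31 days -> 58 left
September 1905 has 30 days -> 28 left
October 1905: 28 <= 31 -> lands on October 28

Result: 1905-10-28


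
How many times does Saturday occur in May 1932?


May 1932 has 31 days
Anchor: Jan 1, 1932. With p = 1932 - 1 = 1931: (p + p//4 - p//100 + p//400) mod 7 = (1931 + 482 - 19 + 4) mod 7 = 2398 mod 7 = 4 -> Friday (Mon=0 ... Sun=6)
Days before May (Jan-Apr): 121; May 1 index = (4 + 121) mod 7 = 6 -> Sunday
First Saturday is May 7
Saturdays: 7, 14, 21, 28

4 Saturdays


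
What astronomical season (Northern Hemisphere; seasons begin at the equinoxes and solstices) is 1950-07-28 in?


Date: July 28
Astronomical Summer (approx.; exact equinox/solstice day varies by year): June 21 to September 21
July 28 falls within the Summer window

Summer


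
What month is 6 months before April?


April is month 4
4 - 6 = -2; wrap: -2 + 12 = 10

October


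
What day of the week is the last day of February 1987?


February 1987 has 28 days
Anchor: Jan 1, 1987. With p = 1987 - 1 = 1986: (p + p//4 - p//100 + p//400) mod 7 = (1986 + 496 - 19 + 4) mod 7 = 2467 mod 7 = 3 -> Thursday (Mon=0 ... Sun=6)
Days before February (Jan): 31; February 1 index = (3 + 31) mod 7 = 6 -> Sunday
Last day offset: 28 - 1 = 27 days
Weekday index = (6 + 27) mod 7 = 5

Saturday, February 28


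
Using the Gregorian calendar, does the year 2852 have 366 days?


Gregorian leap year rule: divisible by 4, but not by 100, unless also by 400.
2852 is divisible by 4 but not 100 -> leap year

Yes


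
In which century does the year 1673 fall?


Century = (year - 1) // 100 + 1
= (1673 - 1) // 100 + 1
= 1672 // 100 + 1
= 16 + 1

17th century


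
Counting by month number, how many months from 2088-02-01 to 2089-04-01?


From February 2088 to April 2089
1 year * 12 = 12 months, plus 2 months = 14

14 months


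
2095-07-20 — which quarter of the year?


Month: July (month 7)
Q1: Jan-Mar, Q2: Apr-Jun, Q3: Jul-Sep, Q4: Oct-Dec

Q3


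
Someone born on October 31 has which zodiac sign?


Date: October 31
Conventional tropical zodiac dates: Scorpio from October 23 onward; Sagittarius starts November 22
October 31 falls within the Scorpio range

Scorpio


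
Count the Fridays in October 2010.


October 2010 has 31 days
Anchor: Jan 1, 2010. With p = 2010 - 1 = 2009: (p + p//4 - p//100 + p//400) mod 7 = (2009 + 502 - 20 + 5) mod 7 = 2496 mod 7 = 4 -> Friday (Mon=0 ... Sun=6)
Days before October (Jan-Sep): 273; October 1 index = (4 + 273) mod 7 = 4 -> Friday
First Friday is October 1
Fridays: 1, 8, 15, 22, 29

5 Fridays


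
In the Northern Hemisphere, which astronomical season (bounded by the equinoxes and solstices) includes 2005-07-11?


Date: July 11
Astronomical Summer (approx.; exact equinox/solstice day varies by year): June 21 to September 21
July 11 falls within the Summer window

Summer


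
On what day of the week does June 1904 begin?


Target: June 1, 1904
Anchor: Jan 1, 1904. With p = 1904 - 1 = 1903: (p + p//4 - p//100 + p//400) mod 7 = (1903 + 475 - 19 + 4) mod 7 = 2363 mod 7 = 4 -> Friday (Mon=0 ... Sun=6)
Days before June (Jan-May): 152 days
Weekday index = (4 + 152) mod 7 = 2

Wednesday


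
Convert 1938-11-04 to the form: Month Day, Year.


ISO 1938-11-04 parses as year=1938, month=11, day=04
Month 11 -> November

November 4, 1938


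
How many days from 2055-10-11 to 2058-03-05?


From 2055-10-11 to 2058-03-05
2055-10-11: days before October = 31 + 28 + 31 + 30 + 31 + 30 + 31 + 31 + 30 = 273 (2055 is not a leap year); day of year = 273 + 11 = 284
2058-03-05: days before March = 31 + 28 = 59 (2058 is not a leap year); day of year = 59 + 5 = 64
Rest of 2055: 365 - 284 = 81
Full years 2056 (366), 2057 (365): 731
Total = 81 + 731 + 64 = 876

876 days


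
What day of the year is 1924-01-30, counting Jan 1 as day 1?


Date: January 30, 1924
No months before January
Plus 30 days in January

Day of year: 30


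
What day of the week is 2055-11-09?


Date: November 9, 2055
Anchor: Jan 1, 2055. With p = 2055 - 1 = 2054: (p + p//4 - p//100 + p//400) mod 7 = (2054 + 513 - 20 + 5) mod 7 = 2552 mod 7 = 4 -> Friday (Mon=0 ... Sun=6)
Days before November (Jan-Oct): 304; offset = 304 + 9 - 1 = 312
Weekday index = (4 + 312) mod 7 = 1

Day of the week: Tuesday


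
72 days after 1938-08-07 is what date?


Start: 1938-08-07, add 72 days
August 1938 has 31 days: 31 - 7 = 24 days to August 31 -> 48 left
September 1938 has 30 days -> 18 left
October 1938: 18 <= 31 -> lands on October 18

Result: 1938-10-18


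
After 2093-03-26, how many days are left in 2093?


Day of year: 85 of 365
Remaining = 365 - 85

280 days


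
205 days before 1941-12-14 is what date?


Start: 1941-12-14, subtract 205 days
Back 14 days from December 14 reaches November 30, 1941 -> 191 left
November 1941 has 30 days -> back to October 31, 1941 -> 161 left
October 1941 has 31 days -> back to September 30, 1941 -> 130 left
September 1941 has 30 days -> back to August 31, 1941 -> 100 left
August 1941 has 31 days -> back to July 31, 1941 -> 69 left
July 1941 has 31 days -> back to June 30, 1941 -> 38 left
June 1941 has 30 days -> back to May 31, 1941 -> 8 left
May 1941: 31 - 8 = 23 -> lands on May 23

Result: 1941-05-23


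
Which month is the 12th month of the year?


Month 12 of 12

December


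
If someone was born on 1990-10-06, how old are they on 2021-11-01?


Birth: 1990-10-06
Reference: 2021-11-01
Year difference: 2021 - 1990 = 31

31 years old


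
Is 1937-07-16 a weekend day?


Anchor: Jan 1, 1937. With p = 1937 - 1 = 1936: (p + p//4 - p//100 + p//400) mod 7 = (1936 + 484 - 19 + 4) mod 7 = 2405 mod 7 = 4 -> Friday (Mon=0 ... Sun=6)
Day of year: 197; offset = 196
Weekday index = (4 + 196) mod 7 = 4 -> Friday
Weekend days: Saturday, Sunday

No


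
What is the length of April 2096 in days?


April 2096

30 days


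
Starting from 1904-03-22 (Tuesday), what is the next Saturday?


Current: Tuesday
Target: Saturday
Days ahead: 4

Next Saturday: 1904-03-26


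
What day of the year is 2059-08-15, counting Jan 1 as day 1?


Date: August 15, 2059
Days in months 1 through 7: 212
Plus 15 days in August

Day of year: 227


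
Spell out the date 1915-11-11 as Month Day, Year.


ISO 1915-11-11 parses as year=1915, month=11, day=11
Month 11 -> November

November 11, 1915


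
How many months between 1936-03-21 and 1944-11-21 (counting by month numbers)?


From March 1936 to November 1944
8 years * 12 = 96 months, plus 8 months = 104

104 months


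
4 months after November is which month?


November is month 11
11 + 4 = 15; wrap: 15 - 12 = 3

March


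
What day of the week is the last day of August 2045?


August 2045 has 31 days
Anchor: Jan 1, 2045. With p = 2045 - 1 = 2044: (p + p//4 - p//100 + p//400) mod 7 = (2044 + 511 - 20 + 5) mod 7 = 2540 mod 7 = 6 -> Sunday (Mon=0 ... Sun=6)
Days before August (Jan-Jul): 212; August 1 index = (6 + 212) mod 7 = 1 -> Tuesday
Last day offset: 31 - 1 = 30 days
Weekday index = (1 + 30) mod 7 = 3

Thursday, August 31


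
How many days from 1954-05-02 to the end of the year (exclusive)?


Day of year: 122 of 365
Remaining = 365 - 122

243 days


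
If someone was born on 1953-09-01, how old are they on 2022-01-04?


Birth: 1953-09-01
Reference: 2022-01-04
Year difference: 2022 - 1953 = 69
Birthday not yet reached in 2022, subtract 1

68 years old


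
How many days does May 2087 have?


May 2087

31 days


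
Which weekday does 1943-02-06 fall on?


Date: February 6, 1943
Anchor: Jan 1, 1943. With p = 1943 - 1 = 1942: (p + p//4 - p//100 + p//400) mod 7 = (1942 + 485 - 19 + 4) mod 7 = 2412 mod 7 = 4 -> Friday (Mon=0 ... Sun=6)
Days before February (Jan): 31; offset = 31 + 6 - 1 = 36
Weekday index = (4 + 36) mod 7 = 5

Day of the week: Saturday


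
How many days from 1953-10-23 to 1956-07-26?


From 1953-10-23 to 1956-07-26
1953-10-23: days before October = 31 + 28 + 31 + 30 + 31 + 30 + 31 + 31 + 30 = 273 (1953 is not a leap year); day of year = 273 + 23 = 296
1956-07-26: days before July = 31 + 29 + 31 + 30 + 31 + 30 = 182 (1956 is a leap year); day of year = 182 + 26 = 208
Rest of 1953: 365 - 296 = 69
Full years 1954 (365), 1955 (365): 730
Total = 69 + 730 + 208 = 1007

1007 days


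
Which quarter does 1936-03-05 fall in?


Month: March (month 3)
Q1: Jan-Mar, Q2: Apr-Jun, Q3: Jul-Sep, Q4: Oct-Dec

Q1


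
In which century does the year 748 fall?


Century = (year - 1) // 100 + 1
= (748 - 1) // 100 + 1
= 747 // 100 + 1
= 7 + 1

8th century


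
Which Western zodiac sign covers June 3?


Date: June 3
Conventional tropical zodiac dates: Gemini from May 21 onward; Cancer starts June 21
June 3 falls within the Gemini range

Gemini


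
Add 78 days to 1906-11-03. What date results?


Start: 1906-11-03, add 78 days
November 1906 has 30 days: 30 - 3 = 27 days to November 30 -> 51 left
December 1906 has 31 days -> 20 left
January 1907: 20 <= 31 -> lands on January 20

Result: 1907-01-20


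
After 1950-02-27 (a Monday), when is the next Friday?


Current: Monday
Target: Friday
Days ahead: 4

Next Friday: 1950-03-03


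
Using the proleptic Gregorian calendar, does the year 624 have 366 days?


Gregorian leap year rule: divisible by 4, but not by 100, unless also by 400.
624 is divisible by 4 but not 100 -> leap year

Yes


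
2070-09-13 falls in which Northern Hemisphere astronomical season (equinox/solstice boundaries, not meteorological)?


Date: September 13
Astronomical Summer (approx.; exact equinox/solstice day varies by year): June 21 to September 21
September 13 falls within the Summer window

Summer


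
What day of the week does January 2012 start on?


Target: January 1, 2012
Anchor: Jan 1, 2012. With p = 2012 - 1 = 2011: (p + p//4 - p//100 + p//400) mod 7 = (2011 + 502 - 20 + 5) mod 7 = 2498 mod 7 = 6 -> Sunday (Mon=0 ... Sun=6)
Offset from anchor: 0 days
Weekday index = (6 + 0) mod 7 = 6

Sunday


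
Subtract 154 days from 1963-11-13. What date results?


Start: 1963-11-13, subtract 154 days
Back 13 days from November 13 reaches October 31, 1963 -> 141 left
October 1963 has 31 days -> back to September 30, 1963 -> 110 left
September 1963 has 30 days -> back to August 31, 1963 -> 80 left
August 1963 has 31 days -> back to July 31, 1963 -> 49 left
July 1963 has 31 days -> back to June 30, 1963 -> 18 left
June 1963: 30 - 18 = 12 -> lands on June 12

Result: 1963-06-12


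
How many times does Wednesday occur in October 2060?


October 2060 has 31 days
Anchor: Jan 1, 2060. With p = 2060 - 1 = 2059: (p + p//4 - p//100 + p//400) mod 7 = (2059 + 514 - 20 + 5) mod 7 = 2558 mod 7 = 3 -> Thursday (Mon=0 ... Sun=6)
Days before October (Jan-Sep): 274; October 1 index = (3 + 274) mod 7 = 4 -> Friday
First Wednesday is October 6
Wednesdays: 6, 13, 20, 27

4 Wednesdays


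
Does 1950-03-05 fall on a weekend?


Anchor: Jan 1, 1950. With p = 1950 - 1 = 1949: (p + p//4 - p//100 + p//400) mod 7 = (1949 + 487 - 19 + 4) mod 7 = 2421 mod 7 = 6 -> Sunday (Mon=0 ... Sun=6)
Day of year: 64; offset = 63
Weekday index = (6 + 63) mod 7 = 6 -> Sunday
Weekend days: Saturday, Sunday

Yes


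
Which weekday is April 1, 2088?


Target: April 1, 2088
Anchor: Jan 1, 2088. With p = 2088 - 1 = 2087: (p + p//4 - p//100 + p//400) mod 7 = (2087 + 521 - 20 + 5) mod 7 = 2593 mod 7 = 3 -> Thursday (Mon=0 ... Sun=6)
Days before April (Jan-Mar): 91 days
Weekday index = (3 + 91) mod 7 = 3

Thursday


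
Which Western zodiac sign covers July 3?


Date: July 3
Conventional tropical zodiac dates: Cancer from June 21 onward; Leo starts July 23
July 3 falls within the Cancer range

Cancer


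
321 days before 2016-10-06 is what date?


Start: 2016-10-06, subtract 321 days
Back 6 days from October 6 reaches September 30, 2016 -> 315 left
September 2016 has 30 days -> back to August 31, 2016 -> 285 left
August 2016 has 31 days -> back to July 31, 2016 -> 254 left
July 2016 has 31 days -> back to June 30, 2016 -> 223 left
June 2016 has 30 days -> back to May 31, 2016 -> 193 left
May 2016 has 31 days -> back to April 30, 2016 -> 162 left
April 2016 has 30 days -> back to March 31, 2016 -> 132 left
March 2016 has 31 days -> back to February 29, 2016 -> 101 left
February 2016 has 29 days -> back to January 31, 2016 -> 72 left
January 2016 has 31 days -> back to December 31, 2015 -> 41 left
December 2015 has 31 days -> back to November 30, 2015 -> 10 left
November 2015: 30 - 10 = 20 -> lands on November 20

Result: 2015-11-20


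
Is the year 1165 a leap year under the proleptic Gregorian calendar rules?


Gregorian leap year rule: divisible by 4, but not by 100, unless also by 400.
1165 is not divisible by 4 -> not a leap year

No


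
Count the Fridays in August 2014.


August 2014 has 31 days
Anchor: Jan 1, 2014. With p = 2014 - 1 = 2013: (p + p//4 - p//100 + p//400) mod 7 = (2013 + 503 - 20 + 5) mod 7 = 2501 mod 7 = 2 -> Wednesday (Mon=0 ... Sun=6)
Days before August (Jan-Jul): 212; August 1 index = (2 + 212) mod 7 = 4 -> Friday
First Friday is August 1
Fridays: 1, 8, 15, 22, 29

5 Fridays


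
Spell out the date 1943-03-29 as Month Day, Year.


ISO 1943-03-29 parses as year=1943, month=03, day=29
Month 3 -> March

March 29, 1943


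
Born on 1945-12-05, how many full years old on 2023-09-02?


Birth: 1945-12-05
Reference: 2023-09-02
Year difference: 2023 - 1945 = 78
Birthday not yet reached in 2023, subtract 1

77 years old


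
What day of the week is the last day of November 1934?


November 1934 has 30 days
Anchor: Jan 1, 1934. With p = 1934 - 1 = 1933: (p + p//4 - p//100 + p//400) mod 7 = (1933 + 483 - 19 + 4) mod 7 = 2401 mod 7 = 0 -> Monday (Mon=0 ... Sun=6)
Days before November (Jan-Oct): 304; November 1 index = (0 + 304) mod 7 = 3 -> Thursday
Last day offset: 30 - 1 = 29 days
Weekday index = (3 + 29) mod 7 = 4

Friday, November 30


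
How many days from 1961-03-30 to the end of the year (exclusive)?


Day of year: 89 of 365
Remaining = 365 - 89

276 days


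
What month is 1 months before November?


November is month 11
11 - 1 = 10

October


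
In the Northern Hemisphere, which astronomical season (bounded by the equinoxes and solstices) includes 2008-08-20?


Date: August 20
Astronomical Summer (approx.; exact equinox/solstice day varies by year): June 21 to September 21
August 20 falls within the Summer window

Summer


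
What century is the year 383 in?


Century = (year - 1) // 100 + 1
= (383 - 1) // 100 + 1
= 382 // 100 + 1
= 3 + 1

4th century


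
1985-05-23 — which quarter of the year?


Month: May (month 5)
Q1: Jan-Mar, Q2: Apr-Jun, Q3: Jul-Sep, Q4: Oct-Dec

Q2


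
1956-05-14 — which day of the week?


Date: May 14, 1956
Anchor: Jan 1, 1956. With p = 1956 - 1 = 1955: (p + p//4 - p//100 + p//400) mod 7 = (1955 + 488 - 19 + 4) mod 7 = 2428 mod 7 = 6 -> Sunday (Mon=0 ... Sun=6)
Days before May (Jan-Apr): 121; offset = 121 + 14 - 1 = 134
Weekday index = (6 + 134) mod 7 = 0

Day of the week: Monday


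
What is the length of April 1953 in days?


April 1953

30 days


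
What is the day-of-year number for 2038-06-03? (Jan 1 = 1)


Date: June 3, 2038
Days in months 1 through 5: 151
Plus 3 days in June

Day of year: 154


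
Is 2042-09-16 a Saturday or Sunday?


Anchor: Jan 1, 2042. With p = 2042 - 1 = 2041: (p + p//4 - p//100 + p//400) mod 7 = (2041 + 510 - 20 + 5) mod 7 = 2536 mod 7 = 2 -> Wednesday (Mon=0 ... Sun=6)
Day of year: 259; offset = 258
Weekday index = (2 + 258) mod 7 = 1 -> Tuesday
Weekend days: Saturday, Sunday

No


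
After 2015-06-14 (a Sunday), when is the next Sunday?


Current: Sunday
Target: Sunday
Days ahead: 7

Next Sunday: 2015-06-21


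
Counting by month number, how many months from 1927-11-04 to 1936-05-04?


From November 1927 to May 1936
9 years * 12 = 108 months, minus 6 months = 102

102 months


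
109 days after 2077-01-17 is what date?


Start: 2077-01-17, add 109 days
January 2077 has 31 days: 31 - 17 = 14 days to January 31 -> 95 left
February 2077 has 28 days -> 67 left
March 2077 has 31 days -> 36 left
April 2077 has 30 days -> 6 left
May 2077: 6 <= 31 -> lands on May 6

Result: 2077-05-06


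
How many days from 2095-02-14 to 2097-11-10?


From 2095-02-14 to 2097-11-10
2095-02-14: days before February = 31; day of year = 31 + 14 = 45
2097-11-10: days before November = 31 + 28 + 31 + 30 + 31 + 30 + 31 + 31 + 30 + 31 = 304 (2097 is not a leap year); day of year = 304 + 10 = 314
Rest of 2095: 365 - 45 = 320
Full years 2096 (366): 366
Total = 320 + 366 + 314 = 1000

1000 days


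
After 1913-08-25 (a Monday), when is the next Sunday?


Current: Monday
Target: Sunday
Days ahead: 6

Next Sunday: 1913-08-31


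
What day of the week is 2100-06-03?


Date: June 3, 2100
Anchor: Jan 1, 2100. With p = 2100 - 1 = 2099: (p + p//4 - p//100 + p//400) mod 7 = (2099 + 524 - 20 + 5) mod 7 = 2608 mod 7 = 4 -> Friday (Mon=0 ... Sun=6)
Days before June (Jan-May): 151; offset = 151 + 3 - 1 = 153
Weekday index = (4 + 153) mod 7 = 3

Day of the week: Thursday


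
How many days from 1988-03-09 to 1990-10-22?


From 1988-03-09 to 1990-10-22
1988-03-09: days before March = 31 + 29 = 60 (1988 is a leap year); day of year = 60 + 9 = 69
1990-10-22: days before October = 31 + 28 + 31 + 30 + 31 + 30 + 31 + 31 + 30 = 273 (1990 is not a leap year); day of year = 273 + 22 = 295
Rest of 1988: 366 - 69 = 297
Full years 1989 (365): 365
Total = 297 + 365 + 295 = 957

957 days


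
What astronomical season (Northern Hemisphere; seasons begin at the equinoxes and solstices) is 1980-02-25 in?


Date: February 25
Astronomical Winter (approx.; exact equinox/solstice day varies by year): December 21 to March 19
February 25 falls within the Winter window

Winter


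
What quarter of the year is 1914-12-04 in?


Month: December (month 12)
Q1: Jan-Mar, Q2: Apr-Jun, Q3: Jul-Sep, Q4: Oct-Dec

Q4
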